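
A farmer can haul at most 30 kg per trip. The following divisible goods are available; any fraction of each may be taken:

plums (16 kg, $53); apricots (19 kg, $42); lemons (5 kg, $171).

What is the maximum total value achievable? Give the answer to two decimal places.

243.89

Take in order of value per unit:
- lemons (171/5 per unit): all 5 → value 171, running total 171.00
- plums (53/16 per unit): all 16 → value 53, running total 224.00
- apricots (42/19 per unit): 9 of 19 → value 9×42/19 = 19.8947, running total 243.89
Total 243.89.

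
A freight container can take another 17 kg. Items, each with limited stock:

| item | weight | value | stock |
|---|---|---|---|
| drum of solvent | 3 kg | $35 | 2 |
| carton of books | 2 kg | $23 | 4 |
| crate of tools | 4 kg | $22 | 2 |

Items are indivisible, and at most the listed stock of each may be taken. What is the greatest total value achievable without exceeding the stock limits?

Best selections within weight 17 and stock limits:
- 2×drum of solvent + 4×carton of books: weight 14, value 162
- 2×drum of solvent + 3×carton of books + 1×crate of tools: weight 16, value 161
Best: $162.

$162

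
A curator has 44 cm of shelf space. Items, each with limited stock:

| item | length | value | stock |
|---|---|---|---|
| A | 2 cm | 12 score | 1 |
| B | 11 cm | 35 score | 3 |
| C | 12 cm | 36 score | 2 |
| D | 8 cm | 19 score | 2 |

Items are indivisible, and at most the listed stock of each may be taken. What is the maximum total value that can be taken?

Best selections within length 44 and stock limits:
- 1×A + 2×B + 1×C + 1×D: length 44, value 137
- 1×A + 3×B + 1×D: length 43, value 136
Best: 137 score.

137 score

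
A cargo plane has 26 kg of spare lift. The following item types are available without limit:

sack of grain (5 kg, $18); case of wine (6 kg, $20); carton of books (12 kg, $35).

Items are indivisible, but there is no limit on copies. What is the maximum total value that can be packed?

Best value-per-unit is sack of grain at 18/5; filling with it alone gives 5×18 = 90.
Optimal mix: 4×sack of grain + 1×case of wine → weight 26, value 92.

$92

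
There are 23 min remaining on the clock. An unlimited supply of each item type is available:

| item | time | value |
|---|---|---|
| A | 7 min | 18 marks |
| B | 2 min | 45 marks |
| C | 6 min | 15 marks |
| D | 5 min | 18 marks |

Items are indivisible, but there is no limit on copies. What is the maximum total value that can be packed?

495 marks

Best value-per-unit is B at 45/2, and filling with it alone uses time 11×2=22. No mix of the others beats 11×45 = 495.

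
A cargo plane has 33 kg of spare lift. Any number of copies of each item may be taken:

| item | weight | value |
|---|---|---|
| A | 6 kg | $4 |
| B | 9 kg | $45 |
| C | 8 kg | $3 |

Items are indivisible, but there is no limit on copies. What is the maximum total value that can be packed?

$139

Best value-per-unit is B at 45/9; filling with it alone gives 3×45 = 135.
Optimal mix: 1×A + 3×B → weight 33, value 139.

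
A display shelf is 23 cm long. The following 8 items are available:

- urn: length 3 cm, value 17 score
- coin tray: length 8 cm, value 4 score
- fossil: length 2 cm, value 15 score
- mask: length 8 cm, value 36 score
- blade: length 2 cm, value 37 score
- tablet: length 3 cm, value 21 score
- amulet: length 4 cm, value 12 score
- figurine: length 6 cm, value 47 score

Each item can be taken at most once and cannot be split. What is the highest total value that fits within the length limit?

158 score

Check high-value combinations within 23 cm:
- urn+mask+blade+tablet+figurine: length 3+8+2+3+6=22, value 17+36+37+21+47=158
- fossil+mask+blade+tablet+figurine: length 2+8+2+3+6=21, value 15+36+37+21+47=156
- mask+blade+tablet+amulet+figurine: length 8+2+3+4+6=23, value 36+37+21+12+47=153
Best: 158 score.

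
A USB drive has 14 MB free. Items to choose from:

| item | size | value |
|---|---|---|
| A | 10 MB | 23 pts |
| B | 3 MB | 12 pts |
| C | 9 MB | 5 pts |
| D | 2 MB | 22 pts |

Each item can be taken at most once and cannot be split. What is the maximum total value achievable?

This is a 0/1 knapsack; check combinations near the capacity.
- A+D: size 10+2=12, value 23+22=45
- B+C+D: size 3+9+2=14, value 12+5+22=39
- A+B: size 10+3=13, value 23+12=35
- B+D: size 3+2=5, value 12+22=34
- C+D: size 9+2=11, value 5+22=27
Best: 45 pts.

45 pts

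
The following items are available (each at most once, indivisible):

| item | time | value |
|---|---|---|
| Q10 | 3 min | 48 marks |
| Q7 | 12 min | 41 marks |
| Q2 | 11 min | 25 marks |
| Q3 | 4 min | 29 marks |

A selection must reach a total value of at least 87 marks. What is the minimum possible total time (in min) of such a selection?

Subsets with value ≥ 87, sorted by total time:
- Q10+Q7: time 15, value 89
- Q10+Q2+Q3: time 18, value 102
- Q10+Q7+Q3: time 19, value 118
Minimum time: 15 min.

15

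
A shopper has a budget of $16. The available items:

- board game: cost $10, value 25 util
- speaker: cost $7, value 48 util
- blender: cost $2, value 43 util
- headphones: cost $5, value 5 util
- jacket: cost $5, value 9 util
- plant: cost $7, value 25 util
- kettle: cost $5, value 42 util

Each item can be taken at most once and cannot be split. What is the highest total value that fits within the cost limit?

133 util

This is a 0/1 knapsack; check combinations near the capacity.
- speaker+blender+kettle: cost 7+2+5=14, value 48+43+42=133
- speaker+blender+plant: cost 7+2+7=16, value 48+43+25=116
- blender+plant+kettle: cost 2+7+5=14, value 43+25+42=110
- speaker+blender+jacket: cost 7+2+5=14, value 48+43+9=100
- speaker+blender+headphones: cost 7+2+5=14, value 48+43+5=96
Best: 133 util.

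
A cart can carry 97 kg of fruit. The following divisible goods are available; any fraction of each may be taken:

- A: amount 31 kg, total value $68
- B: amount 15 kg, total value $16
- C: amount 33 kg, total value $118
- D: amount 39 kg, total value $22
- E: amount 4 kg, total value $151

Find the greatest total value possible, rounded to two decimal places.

360.90

Take in order of value per unit:
- E (151/4 per unit): all 4 → value 151, running total 151.00
- C (118/33 per unit): all 33 → value 118, running total 269.00
- A (68/31 per unit): all 31 → value 68, running total 337.00
- B (16/15 per unit): all 15 → value 16, running total 353.00
- D (22/39 per unit): 14 of 39 → value 14×22/39 = 7.8974, running total 360.90
Total 360.90.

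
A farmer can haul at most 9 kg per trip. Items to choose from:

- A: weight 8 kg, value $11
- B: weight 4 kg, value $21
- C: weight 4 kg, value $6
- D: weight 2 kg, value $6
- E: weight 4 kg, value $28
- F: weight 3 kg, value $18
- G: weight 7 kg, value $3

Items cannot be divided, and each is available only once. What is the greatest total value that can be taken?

Check high-value combinations within 9 kg:
- D+E+F: weight 2+4+3=9, value 6+28+18=52
- B+E: weight 4+4=8, value 21+28=49
- E+F: weight 4+3=7, value 28+18=46
- B+D+F: weight 4+2+3=9, value 21+6+18=45
Best: $52.

$52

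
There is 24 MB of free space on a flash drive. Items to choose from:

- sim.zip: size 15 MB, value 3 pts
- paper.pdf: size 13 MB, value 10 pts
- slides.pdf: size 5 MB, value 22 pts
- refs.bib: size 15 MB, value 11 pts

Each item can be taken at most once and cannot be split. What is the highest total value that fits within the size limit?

Check high-value combinations within 24 MB:
- slides.pdf+refs.bib: size 5+15=20, value 22+11=33
- paper.pdf+slides.pdf: size 13+5=18, value 10+22=32
- sim.zip+slides.pdf: size 15+5=20, value 3+22=25
Best: 33 pts.

33 pts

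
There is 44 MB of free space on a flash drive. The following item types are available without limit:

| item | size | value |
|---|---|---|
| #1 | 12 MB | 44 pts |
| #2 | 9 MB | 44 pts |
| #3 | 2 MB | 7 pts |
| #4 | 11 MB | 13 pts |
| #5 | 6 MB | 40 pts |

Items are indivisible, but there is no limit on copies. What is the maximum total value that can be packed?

287 pts

Best value-per-unit is #5 at 40/6; filling with it alone gives 7×40 = 280.
Optimal mix: 1×#3 + 7×#5 → size 44, value 287.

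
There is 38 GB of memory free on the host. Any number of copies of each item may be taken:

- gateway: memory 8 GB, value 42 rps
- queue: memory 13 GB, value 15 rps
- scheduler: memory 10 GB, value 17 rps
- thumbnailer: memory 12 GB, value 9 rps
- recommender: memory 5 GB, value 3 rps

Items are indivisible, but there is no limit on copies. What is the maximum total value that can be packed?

Best value-per-unit is gateway at 42/8; filling with it alone gives 4×42 = 168.
Optimal mix: 4×gateway + 1×recommender → memory 37, value 171.

171 rps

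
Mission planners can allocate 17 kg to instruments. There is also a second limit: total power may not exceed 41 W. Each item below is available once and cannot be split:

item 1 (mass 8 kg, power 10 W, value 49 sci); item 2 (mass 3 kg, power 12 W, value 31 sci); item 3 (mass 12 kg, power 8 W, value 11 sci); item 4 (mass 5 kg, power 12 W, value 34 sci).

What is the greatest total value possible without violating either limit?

Feasible sets respecting both limits:
- item 1+item 2+item 4: mass 16, power 34, value 114
- item 1+item 4: mass 13, power 22, value 83
- item 1+item 2: mass 11, power 22, value 80
- item 2+item 4: mass 8, power 24, value 65
Best: 114 sci.

114 sci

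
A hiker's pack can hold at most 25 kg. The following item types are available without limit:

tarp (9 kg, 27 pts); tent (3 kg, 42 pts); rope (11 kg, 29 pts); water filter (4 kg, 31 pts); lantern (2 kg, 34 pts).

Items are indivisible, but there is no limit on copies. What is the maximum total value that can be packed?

416 pts

Best value-per-unit is lantern at 34/2; filling with it alone gives 12×34 = 408.
Optimal mix: 1×tent + 11×lantern → weight 25, value 416.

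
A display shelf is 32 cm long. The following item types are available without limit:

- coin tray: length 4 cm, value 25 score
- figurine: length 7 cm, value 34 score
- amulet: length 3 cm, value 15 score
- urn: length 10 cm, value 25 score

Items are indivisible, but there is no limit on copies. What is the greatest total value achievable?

200 score

Best value-per-unit is coin tray at 25/4, and filling with it alone uses length 8×4=32. No mix of the others beats 8×25 = 200.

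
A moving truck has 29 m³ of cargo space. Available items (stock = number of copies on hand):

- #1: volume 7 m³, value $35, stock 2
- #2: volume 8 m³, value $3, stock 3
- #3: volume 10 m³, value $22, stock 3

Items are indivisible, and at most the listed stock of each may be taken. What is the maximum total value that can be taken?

$92

Best selections within volume 29 and stock limits:
- 2×#1 + 1×#3: volume 24, value 92
- 1×#1 + 2×#3: volume 27, value 79
Best: $92.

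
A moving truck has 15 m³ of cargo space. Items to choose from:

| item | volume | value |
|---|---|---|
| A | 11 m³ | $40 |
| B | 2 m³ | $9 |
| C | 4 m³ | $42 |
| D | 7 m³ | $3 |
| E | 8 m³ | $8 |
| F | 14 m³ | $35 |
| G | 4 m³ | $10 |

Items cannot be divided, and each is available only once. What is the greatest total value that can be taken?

$82

This is a 0/1 knapsack; check combinations near the capacity.
- A+C: volume 11+4=15, value 40+42=82
- B+C+G: volume 2+4+4=10, value 9+42+10=61
- B+C+E: volume 2+4+8=14, value 9+42+8=59
Best: $82.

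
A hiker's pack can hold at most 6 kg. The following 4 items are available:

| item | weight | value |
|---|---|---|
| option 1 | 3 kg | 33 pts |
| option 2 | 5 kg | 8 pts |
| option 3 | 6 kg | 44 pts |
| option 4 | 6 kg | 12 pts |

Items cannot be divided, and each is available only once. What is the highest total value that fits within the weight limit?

44 pts

Check high-value combinations within 6 kg:
- option 3: weight 6, value 44
- option 1: weight 3, value 33
- option 4: weight 6, value 12
- option 2: weight 5, value 8
Best: 44 pts.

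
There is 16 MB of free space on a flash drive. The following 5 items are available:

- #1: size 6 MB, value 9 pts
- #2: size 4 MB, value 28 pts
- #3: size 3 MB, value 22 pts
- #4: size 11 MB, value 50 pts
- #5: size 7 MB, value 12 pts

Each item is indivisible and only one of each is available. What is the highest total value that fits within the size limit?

Check high-value combinations within 16 MB:
- #2+#4: size 4+11=15, value 28+50=78
- #3+#4: size 3+11=14, value 22+50=72
- #2+#3+#5: size 4+3+7=14, value 28+22+12=62
- #1+#2+#3: size 6+4+3=13, value 9+28+22=59
Best: 78 pts.

78 pts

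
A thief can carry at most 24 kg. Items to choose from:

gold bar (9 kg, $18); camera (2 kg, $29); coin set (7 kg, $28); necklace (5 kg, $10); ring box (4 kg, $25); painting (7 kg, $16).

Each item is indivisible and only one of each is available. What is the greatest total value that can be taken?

$100

This is a 0/1 knapsack; check combinations near the capacity.
- gold bar+camera+coin set+ring box: weight 9+2+7+4=22, value 18+29+28+25=100
- camera+coin set+ring box+painting: weight 2+7+4+7=20, value 29+28+25+16=98
- camera+coin set+necklace+ring box: weight 2+7+5+4=18, value 29+28+10+25=92
- gold bar+camera+ring box+painting: weight 9+2+4+7=22, value 18+29+25+16=88
- gold bar+camera+coin set+necklace: weight 9+2+7+5=23, value 18+29+28+10=85
Best: $100.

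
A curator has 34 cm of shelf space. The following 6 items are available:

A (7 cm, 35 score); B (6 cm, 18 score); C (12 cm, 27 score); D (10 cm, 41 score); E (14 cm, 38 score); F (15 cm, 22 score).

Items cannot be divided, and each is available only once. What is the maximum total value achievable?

Check high-value combinations within 34 cm:
- A+D+E: length 7+10+14=31, value 35+41+38=114
- A+C+D: length 7+12+10=29, value 35+27+41=103
- A+C+E: length 7+12+14=33, value 35+27+38=100
Best: 114 score.

114 score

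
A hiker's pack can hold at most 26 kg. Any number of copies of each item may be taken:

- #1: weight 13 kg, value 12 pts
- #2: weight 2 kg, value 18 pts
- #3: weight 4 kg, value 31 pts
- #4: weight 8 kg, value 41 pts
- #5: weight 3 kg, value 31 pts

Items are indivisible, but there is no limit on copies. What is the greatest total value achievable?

266 pts

Best value-per-unit is #5 at 31/3; filling with it alone gives 8×31 = 248.
Optimal mix: 1×#2 + 8×#5 → weight 26, value 266.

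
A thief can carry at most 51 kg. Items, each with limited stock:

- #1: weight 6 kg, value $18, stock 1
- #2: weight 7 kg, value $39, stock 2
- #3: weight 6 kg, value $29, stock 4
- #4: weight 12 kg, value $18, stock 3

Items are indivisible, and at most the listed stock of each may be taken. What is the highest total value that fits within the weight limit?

Top feasible selections:
- 1×#1 + 2×#2 + 4×#3: weight 44, value 212
- 2×#2 + 4×#3 + 1×#4: weight 50, value 212
- 1×#1 + 2×#2 + 3×#3 + 1×#4: weight 50, value 201
- 2×#2 + 4×#3: weight 38, value 194
Best: $212.

$212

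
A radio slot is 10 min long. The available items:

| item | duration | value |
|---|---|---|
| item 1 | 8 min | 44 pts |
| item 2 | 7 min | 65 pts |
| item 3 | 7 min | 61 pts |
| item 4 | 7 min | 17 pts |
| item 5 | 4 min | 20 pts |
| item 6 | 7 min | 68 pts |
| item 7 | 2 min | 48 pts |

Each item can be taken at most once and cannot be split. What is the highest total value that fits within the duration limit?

116 pts

Check high-value combinations within 10 min:
- item 6+item 7: duration 7+2=9, value 68+48=116
- item 2+item 7: duration 7+2=9, value 65+48=113
- item 3+item 7: duration 7+2=9, value 61+48=109
- item 1+item 7: duration 8+2=10, value 44+48=92
Best: 116 pts.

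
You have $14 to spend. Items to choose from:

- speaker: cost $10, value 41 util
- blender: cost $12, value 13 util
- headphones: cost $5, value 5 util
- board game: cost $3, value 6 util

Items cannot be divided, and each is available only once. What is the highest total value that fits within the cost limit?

This is a 0/1 knapsack; check combinations near the capacity.
- speaker+board game: cost 10+3=13, value 41+6=47
- speaker: cost 10, value 41
- blender: cost 12, value 13
- headphones+board game: cost 5+3=8, value 5+6=11
- board game: cost 3, value 6
Best: 47 util.

47 util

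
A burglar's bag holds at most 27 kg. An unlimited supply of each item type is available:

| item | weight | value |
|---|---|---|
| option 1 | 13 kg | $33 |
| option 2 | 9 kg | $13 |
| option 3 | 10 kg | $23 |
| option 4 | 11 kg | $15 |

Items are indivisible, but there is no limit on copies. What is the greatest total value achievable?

Best value-per-unit is option 1 at 33/13, and filling with it alone uses weight 2×13=26. No mix of the others beats 2×33 = 66.

$66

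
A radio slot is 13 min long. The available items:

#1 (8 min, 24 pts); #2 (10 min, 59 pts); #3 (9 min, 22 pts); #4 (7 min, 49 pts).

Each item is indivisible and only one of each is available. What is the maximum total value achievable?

59 pts

Check high-value combinations within 13 min:
- #2: duration 10, value 59
- #4: duration 7, value 49
- #1: duration 8, value 24
- #3: duration 9, value 22
Best: 59 pts.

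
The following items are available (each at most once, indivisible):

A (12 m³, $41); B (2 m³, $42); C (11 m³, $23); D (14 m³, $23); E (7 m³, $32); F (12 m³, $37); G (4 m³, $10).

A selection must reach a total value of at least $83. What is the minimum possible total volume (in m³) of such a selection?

Subsets with value ≥ 83, sorted by total volume:
- B+E+G: volume 13, value 84
- A+B: volume 14, value 83
Minimum volume: 13 m³.

13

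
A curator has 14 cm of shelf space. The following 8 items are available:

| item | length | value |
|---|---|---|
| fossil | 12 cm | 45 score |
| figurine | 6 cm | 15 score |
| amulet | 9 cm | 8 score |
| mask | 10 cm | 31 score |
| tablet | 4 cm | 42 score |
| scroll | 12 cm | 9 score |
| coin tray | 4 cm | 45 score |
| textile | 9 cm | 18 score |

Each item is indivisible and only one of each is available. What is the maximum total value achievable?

This is a 0/1 knapsack; check combinations near the capacity.
- figurine+tablet+coin tray: length 6+4+4=14, value 15+42+45=102
- tablet+coin tray: length 4+4=8, value 42+45=87
- mask+coin tray: length 10+4=14, value 31+45=76
Best: 102 score.

102 score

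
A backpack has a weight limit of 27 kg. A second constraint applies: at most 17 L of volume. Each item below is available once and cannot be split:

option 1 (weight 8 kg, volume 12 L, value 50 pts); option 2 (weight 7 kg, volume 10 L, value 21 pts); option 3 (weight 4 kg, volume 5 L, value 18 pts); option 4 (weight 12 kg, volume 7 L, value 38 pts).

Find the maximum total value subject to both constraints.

Feasible sets respecting both limits:
- option 1+option 3: weight 12, volume 17, value 68
- option 2+option 4: weight 19, volume 17, value 59
- option 3+option 4: weight 16, volume 12, value 56
- option 1: weight 8, volume 12, value 50
Best: 68 pts.

68 pts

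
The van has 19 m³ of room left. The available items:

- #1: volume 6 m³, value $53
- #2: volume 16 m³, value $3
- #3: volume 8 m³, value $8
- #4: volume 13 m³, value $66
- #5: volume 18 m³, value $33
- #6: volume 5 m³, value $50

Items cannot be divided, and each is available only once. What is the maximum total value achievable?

$119

This is a 0/1 knapsack; check combinations near the capacity.
- #1+#4: volume 6+13=19, value 53+66=119
- #4+#6: volume 13+5=18, value 66+50=116
- #1+#3+#6: volume 6+8+5=19, value 53+8+50=111
- #1+#6: volume 6+5=11, value 53+50=103
- #4: volume 13, value 66
Best: $119.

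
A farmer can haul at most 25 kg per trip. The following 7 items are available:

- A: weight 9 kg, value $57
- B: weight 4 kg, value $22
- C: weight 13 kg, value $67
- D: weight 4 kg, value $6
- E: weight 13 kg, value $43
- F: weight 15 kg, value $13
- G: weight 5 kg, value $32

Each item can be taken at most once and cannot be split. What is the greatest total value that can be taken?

Check high-value combinations within 25 kg:
- A+C: weight 9+13=22, value 57+67=124
- B+C+G: weight 4+13+5=22, value 22+67+32=121
- A+B+D+G: weight 9+4+4+5=22, value 57+22+6+32=117
- A+B+G: weight 9+4+5=18, value 57+22+32=111
Best: $124.

$124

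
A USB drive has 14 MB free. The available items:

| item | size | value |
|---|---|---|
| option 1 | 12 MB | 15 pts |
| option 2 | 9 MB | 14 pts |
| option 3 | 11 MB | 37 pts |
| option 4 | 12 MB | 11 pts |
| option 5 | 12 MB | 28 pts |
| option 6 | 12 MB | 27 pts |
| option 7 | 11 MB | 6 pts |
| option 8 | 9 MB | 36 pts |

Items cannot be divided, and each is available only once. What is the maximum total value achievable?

37 pts

Check high-value combinations within 14 MB:
- option 3: size 11, value 37
- option 8: size 9, value 36
- option 5: size 12, value 28
Best: 37 pts.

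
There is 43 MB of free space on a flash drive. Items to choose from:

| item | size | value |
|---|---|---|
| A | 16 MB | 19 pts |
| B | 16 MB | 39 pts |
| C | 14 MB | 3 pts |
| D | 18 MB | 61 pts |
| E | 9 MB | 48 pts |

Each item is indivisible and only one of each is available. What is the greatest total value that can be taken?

Check high-value combinations within 43 MB:
- B+D+E: size 16+18+9=43, value 39+61+48=148
- A+D+E: size 16+18+9=43, value 19+61+48=128
- C+D+E: size 14+18+9=41, value 3+61+48=112
- D+E: size 18+9=27, value 61+48=109
Best: 148 pts.

148 pts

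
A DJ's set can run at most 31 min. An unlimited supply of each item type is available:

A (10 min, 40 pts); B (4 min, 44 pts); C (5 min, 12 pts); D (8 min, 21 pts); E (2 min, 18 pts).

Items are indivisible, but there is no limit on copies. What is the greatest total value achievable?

Best value-per-unit is B at 44/4; filling with it alone gives 7×44 = 308.
Optimal mix: 7×B + 1×E → duration 30, value 326.

326 pts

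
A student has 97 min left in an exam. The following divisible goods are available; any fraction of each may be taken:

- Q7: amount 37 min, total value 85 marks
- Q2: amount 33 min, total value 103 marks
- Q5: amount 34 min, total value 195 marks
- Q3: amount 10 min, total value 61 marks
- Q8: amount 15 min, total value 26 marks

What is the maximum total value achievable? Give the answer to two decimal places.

404.95

Take in order of value per unit:
- Q3 (61/10 per unit): all 10 → value 61, running total 61.00
- Q5 (195/34 per unit): all 34 → value 195, running total 256.00
- Q2 (103/33 per unit): all 33 → value 103, running total 359.00
- Q7 (85/37 per unit): 20 of 37 → value 20×85/37 = 45.9459, running total 404.95
Total 404.95.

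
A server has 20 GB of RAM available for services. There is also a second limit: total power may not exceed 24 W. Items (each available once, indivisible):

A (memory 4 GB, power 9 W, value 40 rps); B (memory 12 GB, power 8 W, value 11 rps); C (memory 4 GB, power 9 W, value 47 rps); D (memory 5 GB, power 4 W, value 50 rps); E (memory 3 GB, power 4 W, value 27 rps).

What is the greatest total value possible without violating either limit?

137 rps

Feasible sets respecting both limits:
- A+C+D: memory 13, power 22, value 137
- C+D+E: memory 12, power 17, value 124
- A+D+E: memory 12, power 17, value 117
Best: 137 rps.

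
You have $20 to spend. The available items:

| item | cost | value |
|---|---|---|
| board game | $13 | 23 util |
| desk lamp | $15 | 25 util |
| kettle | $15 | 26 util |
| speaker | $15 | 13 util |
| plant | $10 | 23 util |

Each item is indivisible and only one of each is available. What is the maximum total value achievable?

Check high-value combinations within $20:
- kettle: cost 15, value 26
- desk lamp: cost 15, value 25
- plant: cost 10, value 23
- board game: cost 13, value 23
Best: 26 util.

26 util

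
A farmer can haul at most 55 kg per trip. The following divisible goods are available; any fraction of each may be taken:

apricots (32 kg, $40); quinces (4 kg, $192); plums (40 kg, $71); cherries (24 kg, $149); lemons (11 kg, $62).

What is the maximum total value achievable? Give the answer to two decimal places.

Take in order of value per unit:
- quinces (192/4 per unit): all 4 → value 192, running total 192.00
- cherries (149/24 per unit): all 24 → value 149, running total 341.00
- lemons (62/11 per unit): all 11 → value 62, running total 403.00
- plums (71/40 per unit): 16 of 40 → value 16×71/40 = 28.4000, running total 431.40
Total 431.40.

431.40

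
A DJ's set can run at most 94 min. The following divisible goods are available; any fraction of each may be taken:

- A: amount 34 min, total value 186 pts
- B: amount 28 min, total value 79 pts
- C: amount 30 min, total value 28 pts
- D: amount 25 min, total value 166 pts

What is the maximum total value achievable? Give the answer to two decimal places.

437.53

Take in order of value per unit:
- D (166/25 per unit): all 25 → value 166, running total 166.00
- A (186/34 per unit): all 34 → value 186, running total 352.00
- B (79/28 per unit): all 28 → value 79, running total 431.00
- C (28/30 per unit): 7 of 30 → value 7×28/30 = 6.5333, running total 437.53
Total 437.53.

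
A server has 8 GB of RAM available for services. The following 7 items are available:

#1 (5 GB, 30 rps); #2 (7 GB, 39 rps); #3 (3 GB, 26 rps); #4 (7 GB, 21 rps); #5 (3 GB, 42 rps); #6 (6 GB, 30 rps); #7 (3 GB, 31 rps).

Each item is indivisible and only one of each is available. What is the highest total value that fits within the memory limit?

This is a 0/1 knapsack; check combinations near the capacity.
- #5+#7: memory 3+3=6, value 42+31=73
- #1+#5: memory 5+3=8, value 30+42=72
- #3+#5: memory 3+3=6, value 26+42=68
Best: 73 rps.

73 rps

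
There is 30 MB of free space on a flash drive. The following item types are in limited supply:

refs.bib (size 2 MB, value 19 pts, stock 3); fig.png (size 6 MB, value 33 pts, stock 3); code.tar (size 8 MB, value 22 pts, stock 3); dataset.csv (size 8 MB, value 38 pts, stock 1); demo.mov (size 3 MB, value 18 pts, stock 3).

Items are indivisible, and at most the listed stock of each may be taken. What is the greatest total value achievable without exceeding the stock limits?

192 pts

Best selections within size 30 and stock limits:
- 3×refs.bib + 3×fig.png + 2×demo.mov: size 30, value 192
- 3×refs.bib + 1×fig.png + 1×dataset.csv + 3×demo.mov: size 29, value 182
- 3×refs.bib + 2×fig.png + 1×dataset.csv + 1×demo.mov: size 29, value 179
- 2×refs.bib + 2×fig.png + 1×dataset.csv + 2×demo.mov: size 30, value 178
Best: 192 pts.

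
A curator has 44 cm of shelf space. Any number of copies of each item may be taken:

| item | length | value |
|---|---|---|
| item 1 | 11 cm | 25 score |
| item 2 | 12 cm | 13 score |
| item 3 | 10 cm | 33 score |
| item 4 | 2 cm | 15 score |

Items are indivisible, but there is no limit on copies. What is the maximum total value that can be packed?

330 score

Best value-per-unit is item 4 at 15/2, and filling with it alone uses length 22×2=44. No mix of the others beats 22×15 = 330.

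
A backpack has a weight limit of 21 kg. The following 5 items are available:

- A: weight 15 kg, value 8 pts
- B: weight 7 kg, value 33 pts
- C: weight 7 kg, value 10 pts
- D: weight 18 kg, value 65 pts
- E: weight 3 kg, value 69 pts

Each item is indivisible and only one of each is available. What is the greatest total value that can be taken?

134 pts

Check high-value combinations within 21 kg:
- D+E: weight 18+3=21, value 65+69=134
- B+C+E: weight 7+7+3=17, value 33+10+69=112
- B+E: weight 7+3=10, value 33+69=102
- C+E: weight 7+3=10, value 10+69=79
- A+E: weight 15+3=18, value 8+69=77
Best: 134 pts.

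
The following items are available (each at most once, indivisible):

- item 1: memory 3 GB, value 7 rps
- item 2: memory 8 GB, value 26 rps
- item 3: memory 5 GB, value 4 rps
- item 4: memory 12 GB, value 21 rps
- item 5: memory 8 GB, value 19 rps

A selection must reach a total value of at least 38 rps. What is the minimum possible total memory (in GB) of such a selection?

Subsets with value ≥ 38, sorted by total memory:
- item 2+item 5: memory 16, value 45
- item 1+item 2+item 5: memory 19, value 52
- item 2+item 4: memory 20, value 47
- item 4+item 5: memory 20, value 40
Minimum memory: 16 GB.

16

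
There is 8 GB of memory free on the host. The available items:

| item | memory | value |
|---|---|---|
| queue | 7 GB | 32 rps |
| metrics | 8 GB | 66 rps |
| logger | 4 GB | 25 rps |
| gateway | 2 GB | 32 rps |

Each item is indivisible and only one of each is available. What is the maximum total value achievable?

Check high-value combinations within 8 GB:
- metrics: memory 8, value 66
- logger+gateway: memory 4+2=6, value 25+32=57
- gateway: memory 2, value 32
- queue: memory 7, value 32
- logger: memory 4, value 25
Best: 66 rps.

66 rps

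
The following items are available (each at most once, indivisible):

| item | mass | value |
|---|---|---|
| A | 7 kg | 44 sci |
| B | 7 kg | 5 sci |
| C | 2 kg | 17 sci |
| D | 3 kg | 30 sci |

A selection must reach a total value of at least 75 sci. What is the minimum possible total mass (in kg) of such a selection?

Subsets with value ≥ 75, sorted by total mass:
- A+C+D: mass 12, value 91
- A+B+D: mass 17, value 79
- A+B+C+D: mass 19, value 96
Minimum mass: 12 kg.

12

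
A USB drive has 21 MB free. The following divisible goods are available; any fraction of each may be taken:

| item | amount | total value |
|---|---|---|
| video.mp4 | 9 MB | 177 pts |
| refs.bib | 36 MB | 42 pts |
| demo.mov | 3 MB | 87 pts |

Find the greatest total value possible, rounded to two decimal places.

274.50

Take in order of value per unit:
- demo.mov (87/3 per unit): all 3 → value 87, running total 87.00
- video.mp4 (177/9 per unit): all 9 → value 177, running total 264.00
- refs.bib (42/36 per unit): 9 of 36 → value 9×42/36 = 10.5000, running total 274.50
Total 274.50.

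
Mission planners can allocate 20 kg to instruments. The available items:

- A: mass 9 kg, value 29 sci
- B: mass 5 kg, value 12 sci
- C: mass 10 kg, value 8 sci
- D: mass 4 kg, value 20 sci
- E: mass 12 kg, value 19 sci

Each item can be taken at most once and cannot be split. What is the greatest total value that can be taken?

Check high-value combinations within 20 kg:
- A+B+D: mass 9+5+4=18, value 29+12+20=61
- A+D: mass 9+4=13, value 29+20=49
- A+B: mass 9+5=14, value 29+12=41
Best: 61 sci.

61 sci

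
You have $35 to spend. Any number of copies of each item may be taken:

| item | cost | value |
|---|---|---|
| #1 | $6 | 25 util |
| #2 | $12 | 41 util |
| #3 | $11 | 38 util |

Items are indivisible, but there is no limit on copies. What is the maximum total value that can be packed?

138 util

Best value-per-unit is #1 at 25/6; filling with it alone gives 5×25 = 125.
Optimal mix: 4×#1 + 1×#3 → cost 35, value 138.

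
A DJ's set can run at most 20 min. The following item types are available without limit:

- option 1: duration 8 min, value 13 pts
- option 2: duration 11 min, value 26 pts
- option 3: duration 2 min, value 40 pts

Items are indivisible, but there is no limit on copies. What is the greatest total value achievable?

400 pts

Best value-per-unit is option 3 at 40/2, and filling with it alone uses duration 10×2=20. No mix of the others beats 10×40 = 400.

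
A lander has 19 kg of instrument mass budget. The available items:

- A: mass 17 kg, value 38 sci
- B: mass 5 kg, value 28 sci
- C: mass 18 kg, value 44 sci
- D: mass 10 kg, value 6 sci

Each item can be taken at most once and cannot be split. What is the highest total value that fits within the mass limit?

Check high-value combinations within 19 kg:
- C: mass 18, value 44
- A: mass 17, value 38
- B+D: mass 5+10=15, value 28+6=34
- B: mass 5, value 28
Best: 44 sci.

44 sci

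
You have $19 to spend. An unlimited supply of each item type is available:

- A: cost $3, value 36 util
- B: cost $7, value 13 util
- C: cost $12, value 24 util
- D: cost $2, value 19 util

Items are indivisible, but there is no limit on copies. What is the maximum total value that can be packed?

218 util

Best value-per-unit is A at 36/3; filling with it alone gives 6×36 = 216.
Optimal mix: 5×A + 2×D → cost 19, value 218.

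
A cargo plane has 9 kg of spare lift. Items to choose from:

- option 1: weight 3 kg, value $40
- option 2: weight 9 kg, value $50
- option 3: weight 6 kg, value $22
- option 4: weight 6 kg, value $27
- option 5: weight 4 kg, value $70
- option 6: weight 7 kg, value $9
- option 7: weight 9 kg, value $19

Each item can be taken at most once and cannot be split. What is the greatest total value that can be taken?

$110

Check high-value combinations within 9 kg:
- option 1+option 5: weight 3+4=7, value 40+70=110
- option 5: weight 4, value 70
- option 1+option 4: weight 3+6=9, value 40+27=67
- option 1+option 3: weight 3+6=9, value 40+22=62
Best: $110.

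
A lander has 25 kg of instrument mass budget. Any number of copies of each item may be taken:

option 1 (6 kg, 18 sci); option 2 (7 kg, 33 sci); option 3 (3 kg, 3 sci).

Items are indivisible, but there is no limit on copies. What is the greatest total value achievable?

Best value-per-unit is option 2 at 33/7; filling with it alone gives 3×33 = 99.
Optimal mix: 3×option 2 + 1×option 3 → mass 24, value 102.

102 sci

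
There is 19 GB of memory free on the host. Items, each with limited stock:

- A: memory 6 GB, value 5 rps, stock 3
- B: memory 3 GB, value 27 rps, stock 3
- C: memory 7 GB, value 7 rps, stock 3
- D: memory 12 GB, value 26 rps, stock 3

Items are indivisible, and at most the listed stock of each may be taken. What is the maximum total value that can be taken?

Top feasible selections:
- 3×B + 1×C: memory 16, value 88
- 1×A + 3×B: memory 15, value 86
- 3×B: memory 9, value 81
- 2×B + 1×D: memory 18, value 80
Best: 88 rps.

88 rps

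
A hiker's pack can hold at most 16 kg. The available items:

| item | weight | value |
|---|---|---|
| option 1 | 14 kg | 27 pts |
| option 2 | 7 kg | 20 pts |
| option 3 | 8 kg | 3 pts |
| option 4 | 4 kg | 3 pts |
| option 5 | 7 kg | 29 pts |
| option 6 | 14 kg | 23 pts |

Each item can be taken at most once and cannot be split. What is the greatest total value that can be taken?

49 pts

Check high-value combinations within 16 kg:
- option 2+option 5: weight 7+7=14, value 20+29=49
- option 4+option 5: weight 4+7=11, value 3+29=32
- option 3+option 5: weight 8+7=15, value 3+29=32
- option 5: weight 7, value 29
Best: 49 pts.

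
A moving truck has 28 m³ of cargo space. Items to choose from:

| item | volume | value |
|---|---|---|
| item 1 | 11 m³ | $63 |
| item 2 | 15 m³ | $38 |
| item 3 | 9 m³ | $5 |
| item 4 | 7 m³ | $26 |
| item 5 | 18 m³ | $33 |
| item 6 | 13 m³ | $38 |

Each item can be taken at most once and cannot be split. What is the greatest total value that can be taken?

Check high-value combinations within 28 m³:
- item 1+item 6: volume 11+13=24, value 63+38=101
- item 1+item 2: volume 11+15=26, value 63+38=101
- item 1+item 3+item 4: volume 11+9+7=27, value 63+5+26=94
- item 1+item 4: volume 11+7=18, value 63+26=89
Best: $101.

$101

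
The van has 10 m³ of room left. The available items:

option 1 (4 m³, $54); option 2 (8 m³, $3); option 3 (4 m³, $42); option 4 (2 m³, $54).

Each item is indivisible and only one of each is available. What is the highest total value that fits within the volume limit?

Check high-value combinations within 10 m³:
- option 1+option 3+option 4: volume 4+4+2=10, value 54+42+54=150
- option 1+option 4: volume 4+2=6, value 54+54=108
- option 3+option 4: volume 4+2=6, value 42+54=96
- option 1+option 3: volume 4+4=8, value 54+42=96
- option 2+option 4: volume 8+2=10, value 3+54=57
Best: $150.

$150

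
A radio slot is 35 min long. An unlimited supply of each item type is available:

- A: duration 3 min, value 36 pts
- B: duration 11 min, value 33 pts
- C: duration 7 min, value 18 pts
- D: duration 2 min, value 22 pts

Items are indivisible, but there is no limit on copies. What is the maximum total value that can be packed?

418 pts

Best value-per-unit is A at 36/3; filling with it alone gives 11×36 = 396.
Optimal mix: 11×A + 1×D → duration 35, value 418.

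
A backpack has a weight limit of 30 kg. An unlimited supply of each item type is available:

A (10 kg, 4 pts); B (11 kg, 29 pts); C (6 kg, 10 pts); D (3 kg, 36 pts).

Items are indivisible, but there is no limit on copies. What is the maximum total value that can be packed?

Best value-per-unit is D at 36/3, and filling with it alone uses weight 10×3=30. No mix of the others beats 10×36 = 360.

360 pts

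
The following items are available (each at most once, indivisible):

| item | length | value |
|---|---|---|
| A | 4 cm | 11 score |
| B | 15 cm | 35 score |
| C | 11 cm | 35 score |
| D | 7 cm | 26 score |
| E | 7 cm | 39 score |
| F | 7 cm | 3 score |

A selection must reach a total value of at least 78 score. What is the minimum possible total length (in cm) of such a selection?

Subsets with value ≥ 78, sorted by total length:
- A+C+E: length 22, value 85
- C+D+E: length 25, value 100
- A+D+E+F: length 25, value 79
Minimum length: 22 cm.

22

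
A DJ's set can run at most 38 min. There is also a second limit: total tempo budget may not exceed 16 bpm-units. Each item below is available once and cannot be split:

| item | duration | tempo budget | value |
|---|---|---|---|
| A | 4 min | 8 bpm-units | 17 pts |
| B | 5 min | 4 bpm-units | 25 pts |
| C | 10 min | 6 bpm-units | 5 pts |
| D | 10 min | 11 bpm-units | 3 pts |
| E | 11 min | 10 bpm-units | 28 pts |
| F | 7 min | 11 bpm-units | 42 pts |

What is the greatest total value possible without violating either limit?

67 pts

Feasible sets respecting both limits:
- B+F: duration 12, tempo budget 15, value 67
- B+E: duration 16, tempo budget 14, value 53
- A+B: duration 9, tempo budget 12, value 42
Best: 67 pts.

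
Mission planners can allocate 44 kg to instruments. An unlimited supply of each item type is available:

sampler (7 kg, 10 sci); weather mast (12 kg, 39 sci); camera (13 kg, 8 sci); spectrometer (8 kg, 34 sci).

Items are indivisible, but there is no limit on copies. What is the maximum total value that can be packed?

175 sci

Best value-per-unit is spectrometer at 34/8; filling with it alone gives 5×34 = 170.
Optimal mix: 1×weather mast + 4×spectrometer → mass 44, value 175.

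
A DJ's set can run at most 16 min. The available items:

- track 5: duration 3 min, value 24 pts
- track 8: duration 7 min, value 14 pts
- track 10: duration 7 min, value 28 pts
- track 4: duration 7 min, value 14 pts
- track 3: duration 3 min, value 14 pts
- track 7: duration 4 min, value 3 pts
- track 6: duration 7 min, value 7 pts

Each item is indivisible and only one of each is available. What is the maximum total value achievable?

66 pts

Check high-value combinations within 16 min:
- track 5+track 10+track 3: duration 3+7+3=13, value 24+28+14=66
- track 5+track 10+track 7: duration 3+7+4=14, value 24+28+3=55
- track 5+track 10: duration 3+7=10, value 24+28=52
- track 5+track 8+track 3: duration 3+7+3=13, value 24+14+14=52
- track 5+track 4+track 3: duration 3+7+3=13, value 24+14+14=52
Best: 66 pts.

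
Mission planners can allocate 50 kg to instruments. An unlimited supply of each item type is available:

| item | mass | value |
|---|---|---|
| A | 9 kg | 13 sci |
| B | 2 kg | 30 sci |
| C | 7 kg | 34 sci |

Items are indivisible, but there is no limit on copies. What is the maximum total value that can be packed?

Best value-per-unit is B at 30/2, and filling with it alone uses mass 25×2=50. No mix of the others beats 25×30 = 750.

750 sci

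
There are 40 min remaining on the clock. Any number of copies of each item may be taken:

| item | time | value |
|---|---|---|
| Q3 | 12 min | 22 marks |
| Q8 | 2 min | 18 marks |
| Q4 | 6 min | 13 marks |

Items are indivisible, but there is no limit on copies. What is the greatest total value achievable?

360 marks

Best value-per-unit is Q8 at 18/2, and filling with it alone uses time 20×2=40. No mix of the others beats 20×18 = 360.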